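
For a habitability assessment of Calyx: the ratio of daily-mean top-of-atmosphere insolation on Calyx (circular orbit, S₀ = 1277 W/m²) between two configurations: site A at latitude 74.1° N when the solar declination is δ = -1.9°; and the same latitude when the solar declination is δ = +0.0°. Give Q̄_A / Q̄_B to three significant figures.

— Configuration A (φ=+74.1°):
cos H₀ = −tan(+74.1°) tan(-1.900°) = 0.1165, H₀ = 1.4541 rad.
Bracket: H₀ sin φ sin δ + cos φ cos δ sin H₀ = 1.4541×0.96174×-0.03316 + 0.27396×0.99945×0.99320 = -0.046373 + 0.271947 = 0.225574.
Q̄ = (S₀/π) × [bracket] = (1277/π) × 0.225574 = 91.692 W/m².
— Configuration B (φ=+74.1°):
cos H₀ = −tan(+74.1°) tan(+0.000°) = -0.0000, H₀ = 1.5708 rad.
Bracket: H₀ sin φ sin δ + cos φ cos δ sin H₀ = 1.5708×0.96174×0.00000 + 0.27396×1.00000×1.00000 = 0.000000 + 0.273960 = 0.273960.
Q̄ = (S₀/π) × [bracket] = (1277/π) × 0.273960 = 111.36 W/m².
Ratio Q̄_A / Q̄_B = 91.692 / 111.36 = 0.8234.

Q̄_A / Q̄_B ≈ 0.823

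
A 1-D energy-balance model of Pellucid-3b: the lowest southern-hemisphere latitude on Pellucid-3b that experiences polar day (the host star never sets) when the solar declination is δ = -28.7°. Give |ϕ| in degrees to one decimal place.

|ϕ| = 61.3°

Polar day requires cos h₀ = −tan ϕ tan δ ≤ −1, i.e. tan ϕ tan δ ≥ 1.
The boundary is |tan ϕ| · |tan δ| = 1, so |ϕ| = 90° − |δ| = 90° − 28.7° = 61.3° in the southern hemisphere.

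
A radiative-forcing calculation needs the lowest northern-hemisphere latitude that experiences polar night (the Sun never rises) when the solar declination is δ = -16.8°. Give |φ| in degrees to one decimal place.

|φ| = 73.2°

Polar night requires cos H₀ = −tan φ tan δ ≥ 1, i.e. tan φ tan δ ≤ −1.
The boundary is |tan φ| · |tan δ| = 1, so |φ| = 90° − |δ| = 90° − 16.8° = 73.2° in the northern hemisphere.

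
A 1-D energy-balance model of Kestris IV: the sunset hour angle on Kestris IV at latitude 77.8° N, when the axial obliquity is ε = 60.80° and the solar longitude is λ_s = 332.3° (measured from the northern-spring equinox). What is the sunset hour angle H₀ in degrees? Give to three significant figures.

Solar declination: sin δ = sin ε · sin λ_s = sin 60.80° × sin 332.3° = -0.40577, so δ = -23.939°.
cos H₀ = −tan φ · tan δ = 2.0534 ≥ 1, so the host star never rises (polar night) and H₀ = 0.

H₀ = 0.00°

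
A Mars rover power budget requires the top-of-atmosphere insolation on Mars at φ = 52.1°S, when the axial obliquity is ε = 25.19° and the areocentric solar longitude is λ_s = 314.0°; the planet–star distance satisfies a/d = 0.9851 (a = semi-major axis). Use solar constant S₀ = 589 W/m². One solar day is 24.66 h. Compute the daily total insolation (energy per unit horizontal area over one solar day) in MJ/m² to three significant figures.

16.4 MJ/m²

sin δ = sin 25.19° × sin 314.0° = -0.30617, so δ = -17.828°.
cos H₀ = −tan(-52.1°) tan(-17.828°) = -0.4131, H₀ = 1.9967 rad.
Bracket: H₀ sin φ sin δ + cos φ cos δ sin H₀ = 1.9967×-0.78908×-0.30617 + 0.61429×0.95198×0.91067 = 0.482388 + 0.532552 = 1.014940.
Inverse-square distance factor (a/d)² = 0.9851² = 0.970422.
Q̄ = (S₀/π) × 0.970422 × [bracket] = (589/π) × 0.970422 × 1.014940 = 184.66 W/m².
Daily total = Q̄ × 24.66 h × 3600 s/h = 184.66 × 24.66 × 3600 / 10⁶ = 16.39 MJ/m².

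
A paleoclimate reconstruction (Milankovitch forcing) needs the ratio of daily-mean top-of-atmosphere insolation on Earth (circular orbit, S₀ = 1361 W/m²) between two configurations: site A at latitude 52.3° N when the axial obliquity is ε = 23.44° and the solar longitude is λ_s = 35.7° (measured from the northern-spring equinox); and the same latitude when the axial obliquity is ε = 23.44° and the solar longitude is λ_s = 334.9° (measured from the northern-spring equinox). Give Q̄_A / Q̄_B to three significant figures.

— Configuration A (φ=+52.3°):
Solar declination: sin δ = sin ε · sin λ_s = sin 23.44° × sin 35.7° = 0.23213, so δ = +13.422°.
cos H₀ = −tan(+52.3°) tan(+13.422°) = -0.3088, H₀ = 1.8847 rad.
Bracket: H₀ sin φ sin δ + cos φ cos δ sin H₀ = 1.8847×0.79122×0.23213 + 0.61153×0.97269×0.95114 = 0.346155 + 0.565766 = 0.911921.
Q̄ = (S₀/π) × [bracket] = (1361/π) × 0.911921 = 395.06 W/m².
— Configuration B (φ=+52.3°):
Solar declination: sin δ = sin ε · sin λ_s = sin 23.44° × sin 334.9° = -0.16874, so δ = -9.715°.
cos H₀ = −tan(+52.3°) tan(-9.715°) = 0.2215, H₀ = 1.3474 rad.
Bracket: H₀ sin φ sin δ + cos φ cos δ sin H₀ = 1.3474×0.79122×-0.16874 + 0.61153×0.98566×0.97516 = -0.179892 + 0.587788 = 0.407896.
Q̄ = (S₀/π) × [bracket] = (1361/π) × 0.407896 = 176.71 W/m².
Ratio Q̄_A / Q̄_B = 395.06 / 176.71 = 2.236.

Q̄_A / Q̄_B ≈ 2.24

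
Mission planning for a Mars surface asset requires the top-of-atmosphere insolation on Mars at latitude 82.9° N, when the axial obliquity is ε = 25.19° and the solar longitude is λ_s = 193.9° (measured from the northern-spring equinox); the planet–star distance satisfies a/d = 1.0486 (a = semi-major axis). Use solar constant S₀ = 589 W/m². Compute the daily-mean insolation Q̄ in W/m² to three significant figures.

Q̄ ≈ 1.76 W/m²

Solar declination: sin δ = sin ε · sin λ_s = sin 25.19° × sin 193.9° = -0.10225, so δ = -5.869°.
cos H₀ = −tan(+82.9°) tan(-5.869°) = 0.8252, H₀ = 0.6002 rad.
Bracket: H₀ sin φ sin δ + cos φ cos δ sin H₀ = 0.6002×0.99233×-0.10225 + 0.12360×0.99476×0.56483 = -0.060900 + 0.069447 = 0.008547.
Inverse-square distance factor (a/d)² = 1.0486² = 1.099562.
Q̄ = (S₀/π) × 1.099562 × [bracket] = (589/π) × 1.099562 × 0.008547 = 1.762 W/m².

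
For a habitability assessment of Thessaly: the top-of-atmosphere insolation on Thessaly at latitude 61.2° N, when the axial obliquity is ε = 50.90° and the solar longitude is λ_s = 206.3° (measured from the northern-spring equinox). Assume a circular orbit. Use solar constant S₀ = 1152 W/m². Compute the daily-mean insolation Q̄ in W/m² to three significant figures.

Q̄ ≈ 30.7 W/m²

Solar declination: sin δ = sin ε · sin λ_s = sin 50.90° × sin 206.3° = -0.34384, so δ = -20.111°.
cos H₀ = −tan(+61.2°) tan(-20.111°) = 0.6661, H₀ = 0.8419 rad.
Bracket: H₀ sin φ sin δ + cos φ cos δ sin H₀ = 0.8419×0.87631×-0.34384 + 0.48175×0.93903×0.74590 = -0.253673 + 0.337429 = 0.083756.
Q̄ = (S₀/π) × [bracket] = (1152/π) × 0.083756 = 30.71 W/m².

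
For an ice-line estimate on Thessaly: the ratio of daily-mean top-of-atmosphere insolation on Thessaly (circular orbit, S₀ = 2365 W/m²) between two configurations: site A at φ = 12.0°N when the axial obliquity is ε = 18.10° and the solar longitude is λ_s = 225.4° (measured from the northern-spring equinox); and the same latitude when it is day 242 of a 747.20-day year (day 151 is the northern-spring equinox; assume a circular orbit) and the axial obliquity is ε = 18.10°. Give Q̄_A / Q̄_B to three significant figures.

— Configuration A (φ=+12.0°):
Solar declination: sin δ = sin ε · sin λ_s = sin 18.10° × sin 225.4° = -0.22121, so δ = -12.780°.
cos H₀ = −tan(+12.0°) tan(-12.780°) = 0.0482, H₀ = 1.5226 rad.
Bracket: H₀ sin φ sin δ + cos φ cos δ sin H₀ = 1.5226×0.20791×-0.22121 + 0.97815×0.97523×0.99884 = -0.070027 + 0.952815 = 0.882788.
Q̄ = (S₀/π) × [bracket] = (2365/π) × 0.882788 = 664.57 W/m².
— Configuration B (φ=+12.0°):
Solar longitude: λ_s = 360° × (242 − 151)/747.20 = 43.844°.
sin δ = sin 18.10° × sin 43.844° = 0.21520, so δ = +12.427°.
cos H₀ = −tan(+12.0°) tan(+12.427°) = -0.0468, H₀ = 1.6177 rad.
Bracket: H₀ sin φ sin δ + cos φ cos δ sin H₀ = 1.6177×0.20791×0.21520 + 0.97815×0.97657×0.99890 = 0.072380 + 0.954181 = 1.026561.
Q̄ = (S₀/π) × [bracket] = (2365/π) × 1.026561 = 772.80 W/m².
Ratio Q̄_A / Q̄_B = 664.57 / 772.80 = 0.8600.

Q̄_A / Q̄_B ≈ 0.860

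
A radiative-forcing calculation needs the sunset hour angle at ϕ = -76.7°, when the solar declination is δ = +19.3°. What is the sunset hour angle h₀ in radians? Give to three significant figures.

cos h₀ = −tan ϕ · tan δ = 1.4814 ≥ 1, so the Sun never rises (polar night) and h₀ = 0.

h₀ = 0.00 rad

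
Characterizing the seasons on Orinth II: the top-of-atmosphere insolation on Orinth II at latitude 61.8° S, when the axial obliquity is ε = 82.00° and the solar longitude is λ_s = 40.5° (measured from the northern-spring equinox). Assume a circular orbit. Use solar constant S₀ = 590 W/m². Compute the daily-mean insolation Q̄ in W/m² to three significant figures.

Solar declination: sin δ = sin ε · sin λ_s = sin 82.00° × sin 40.5° = 0.64313, so δ = +40.025°.
cos H₀ = −tan(-61.8°) tan(+40.025°) = 1.5663 ≥ 1 ⇒ polar night, H₀ = 0 and Q̄ = 0.

Q̄ ≈ 0.00 W/m²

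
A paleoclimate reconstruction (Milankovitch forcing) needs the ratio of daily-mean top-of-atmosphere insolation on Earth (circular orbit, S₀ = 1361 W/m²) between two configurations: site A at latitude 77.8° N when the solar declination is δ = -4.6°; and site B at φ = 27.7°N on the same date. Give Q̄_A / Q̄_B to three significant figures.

— Configuration A (φ=+77.8°):
cos H₀ = −tan(+77.8°) tan(-4.600°) = 0.3721, H₀ = 1.1895 rad.
Bracket: H₀ sin φ sin δ + cos φ cos δ sin H₀ = 1.1895×0.97742×-0.08020 + 0.21132×0.99678×0.92818 = -0.093244 + 0.195511 = 0.102267.
Q̄ = (S₀/π) × [bracket] = (1361/π) × 0.102267 = 44.304 W/m².
— Configuration B (φ=+27.7°):
cos H₀ = −tan(+27.7°) tan(-4.600°) = 0.0422, H₀ = 1.5285 rad.
Bracket: H₀ sin φ sin δ + cos φ cos δ sin H₀ = 1.5285×0.46484×-0.08020 + 0.88539×0.99678×0.99911 = -0.056983 + 0.881754 = 0.824771.
Q̄ = (S₀/π) × [bracket] = (1361/π) × 0.824771 = 357.31 W/m².
Ratio Q̄_A / Q̄_B = 44.304 / 357.31 = 0.1240.

Q̄_A / Q̄_B ≈ 0.124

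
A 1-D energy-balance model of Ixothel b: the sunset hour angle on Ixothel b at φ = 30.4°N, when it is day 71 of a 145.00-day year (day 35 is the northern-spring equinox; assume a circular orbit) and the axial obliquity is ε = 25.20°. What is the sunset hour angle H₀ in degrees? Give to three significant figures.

H₀ = 106°

Solar longitude: λ_s = 360° × (71 − 35)/145.00 = 89.379°.
sin δ = sin 25.20° × sin 89.379° = 0.42575, so δ = +25.198°.
cos H₀ = −tan φ · tan δ = −tan(+30.4°) × tan(+25.198°) = -0.2761, so H₀ = 1.8505 rad = 106.03°.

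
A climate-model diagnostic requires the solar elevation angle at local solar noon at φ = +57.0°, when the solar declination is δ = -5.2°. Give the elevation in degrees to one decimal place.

At local noon the hour angle is zero, so the zenith angle equals |φ − δ| = |+57.0° − (-5.200°)| = 62.200°.
Elevation = 90° − 62.200° = 27.8°.

27.8°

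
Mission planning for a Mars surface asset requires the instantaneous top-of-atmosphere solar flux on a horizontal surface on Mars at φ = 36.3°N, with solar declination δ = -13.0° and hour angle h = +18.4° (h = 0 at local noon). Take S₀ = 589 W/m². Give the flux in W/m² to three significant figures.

360 W/m²

cos θ_z = sin φ sin δ + cos φ cos δ cos h = -0.133174 + 0.745126 = 0.611952.
Flux = S₀ · cos θ_z = 589 × 0.611952 = 360.4 W/m².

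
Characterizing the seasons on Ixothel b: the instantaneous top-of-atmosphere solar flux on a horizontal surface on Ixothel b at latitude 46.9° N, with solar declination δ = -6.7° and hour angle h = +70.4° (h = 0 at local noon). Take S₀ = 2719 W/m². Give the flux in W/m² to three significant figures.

cos θ_z = sin φ sin δ + cos φ cos δ cos h = -0.085189 + 0.227640 = 0.142451.
Flux = S₀ · cos θ_z = 2719 × 0.142451 = 387.3 W/m².

387 W/m²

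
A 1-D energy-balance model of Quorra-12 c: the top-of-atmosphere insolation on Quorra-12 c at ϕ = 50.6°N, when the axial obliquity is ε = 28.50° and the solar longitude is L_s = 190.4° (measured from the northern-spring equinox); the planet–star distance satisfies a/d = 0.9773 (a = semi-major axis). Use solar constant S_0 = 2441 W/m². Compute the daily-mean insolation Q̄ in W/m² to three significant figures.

Q̄ ≈ 394 W/m²

Solar declination: sin δ = sin ε · sin L_s = sin 28.50° × sin 190.4° = -0.08614, so δ = -4.941°.
cos h₀ = −tan(+50.6°) tan(-4.941°) = 0.1053, h₀ = 1.4653 rad.
Bracket: h₀ sin ϕ sin δ + cos ϕ cos δ sin h₀ = 1.4653×0.77273×-0.08614 + 0.63473×0.99628×0.99445 = -0.097535 + 0.628859 = 0.531324.
Inverse-square distance factor (a/d)² = 0.9773² = 0.955115.
Q̄ = (S_0/π) × 0.955115 × [bracket] = (2441/π) × 0.955115 × 0.531324 = 394.3 W/m².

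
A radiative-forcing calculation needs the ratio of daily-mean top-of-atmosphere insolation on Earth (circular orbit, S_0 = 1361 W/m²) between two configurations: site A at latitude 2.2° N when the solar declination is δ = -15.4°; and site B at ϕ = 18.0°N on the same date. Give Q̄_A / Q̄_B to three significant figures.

Q̄_A / Q̄_B ≈ 1.20

— Configuration A (ϕ=+2.2°):
cos h₀ = −tan(+2.2°) tan(-15.400°) = 0.0106, h₀ = 1.5602 rad.
Bracket: h₀ sin ϕ sin δ + cos ϕ cos δ sin h₀ = 1.5602×0.03839×-0.26556 + 0.99926×0.96410×0.99994 = -0.015906 + 0.963329 = 0.947423.
Q̄ = (S_0/π) × [bracket] = (1361/π) × 0.947423 = 410.44 W/m².
— Configuration B (ϕ=+18.0°):
cos h₀ = −tan(+18.0°) tan(-15.400°) = 0.0895, h₀ = 1.4812 rad.
Bracket: h₀ sin ϕ sin δ + cos ϕ cos δ sin h₀ = 1.4812×0.30902×-0.26556 + 0.95106×0.96410×0.99599 = -0.121552 + 0.913240 = 0.791688.
Q̄ = (S_0/π) × [bracket] = (1361/π) × 0.791688 = 342.97 W/m².
Ratio Q̄_A / Q̄_B = 410.44 / 342.97 = 1.197.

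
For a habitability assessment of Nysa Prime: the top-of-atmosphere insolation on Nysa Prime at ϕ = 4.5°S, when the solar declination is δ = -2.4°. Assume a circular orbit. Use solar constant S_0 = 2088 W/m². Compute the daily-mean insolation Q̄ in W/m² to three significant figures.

cos h₀ = −tan(-4.5°) tan(-2.400°) = -0.0033, h₀ = 1.5741 rad.
Bracket: h₀ sin ϕ sin δ + cos ϕ cos δ sin h₀ = 1.5741×-0.07846×-0.04188 + 0.99692×0.99912×0.99999 = 0.005172 + 0.996033 = 1.001205.
Q̄ = (S_0/π) × [bracket] = (2088/π) × 1.001205 = 665.4 W/m².

Q̄ ≈ 665 W/m²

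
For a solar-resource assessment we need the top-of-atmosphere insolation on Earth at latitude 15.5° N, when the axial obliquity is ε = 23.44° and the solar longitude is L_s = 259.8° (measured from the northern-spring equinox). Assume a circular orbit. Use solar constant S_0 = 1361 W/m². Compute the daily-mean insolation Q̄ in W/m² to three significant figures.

Solar declination: sin δ = sin ε · sin L_s = sin 23.44° × sin 259.8° = -0.39150, so δ = -23.048°.
cos h₀ = −tan(+15.5°) tan(-23.048°) = 0.1180, h₀ = 1.4525 rad.
Bracket: h₀ sin ϕ sin δ + cos ϕ cos δ sin h₀ = 1.4525×0.26724×-0.39150 + 0.96363×0.92018×0.99301 = -0.151967 + 0.880515 = 0.728548.
Q̄ = (S_0/π) × [bracket] = (1361/π) × 0.728548 = 315.6 W/m².

Q̄ ≈ 316 W/m²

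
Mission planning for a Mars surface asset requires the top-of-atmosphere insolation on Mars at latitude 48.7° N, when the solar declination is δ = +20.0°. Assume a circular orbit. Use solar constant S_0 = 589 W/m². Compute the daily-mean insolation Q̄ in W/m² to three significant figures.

Q̄ ≈ 202 W/m²

cos h₀ = −tan(+48.7°) tan(+20.000°) = -0.4143, h₀ = 1.9980 rad.
Bracket: h₀ sin ϕ sin δ + cos ϕ cos δ sin h₀ = 1.9980×0.75126×0.34202 + 0.66000×0.93969×0.91014 = 0.513378 + 0.564465 = 1.077843.
Q̄ = (S_0/π) × [bracket] = (589/π) × 1.077843 = 202.1 W/m².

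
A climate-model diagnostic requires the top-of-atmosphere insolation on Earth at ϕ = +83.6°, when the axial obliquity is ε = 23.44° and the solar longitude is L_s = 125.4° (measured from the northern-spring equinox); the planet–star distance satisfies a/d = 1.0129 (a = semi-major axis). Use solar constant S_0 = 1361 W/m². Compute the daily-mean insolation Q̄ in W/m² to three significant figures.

Solar declination: sin δ = sin ε · sin L_s = sin 23.44° × sin 125.4° = 0.32425, so δ = +18.920°.
cos h₀ = −tan(+83.6°) tan(+18.920°) = -3.0558 ≤ −1 ⇒ polar day, h₀ = π.
Bracket: h₀ sin ϕ sin δ + cos ϕ cos δ sin h₀ = 3.1416×0.99377×0.32425 + 0.11147×0.94597×0.00000 = 1.012318 + 0.000000 = 1.012318.
Inverse-square distance factor (a/d)² = 1.0129² = 1.025966.
Q̄ = (S_0/π) × 1.025966 × [bracket] = (1361/π) × 1.025966 × 1.012318 = 449.9 W/m².

Q̄ ≈ 450 W/m²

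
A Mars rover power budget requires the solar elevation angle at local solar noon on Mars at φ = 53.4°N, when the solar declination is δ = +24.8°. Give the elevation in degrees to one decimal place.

61.4°

At local noon the hour angle is zero, so the zenith angle equals |φ − δ| = |+53.4° − (+24.800°)| = 28.600°.
Elevation = 90° − 28.600° = 61.4°.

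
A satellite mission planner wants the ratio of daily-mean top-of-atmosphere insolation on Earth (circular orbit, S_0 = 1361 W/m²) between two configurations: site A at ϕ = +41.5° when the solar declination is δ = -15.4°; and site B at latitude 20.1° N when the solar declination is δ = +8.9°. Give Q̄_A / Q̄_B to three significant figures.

Q̄_A / Q̄_B ≈ 0.461

— Configuration A (ϕ=+41.5°):
cos h₀ = −tan(+41.5°) tan(-15.400°) = 0.2437, h₀ = 1.3246 rad.
Bracket: h₀ sin ϕ sin δ + cos ϕ cos δ sin h₀ = 1.3246×0.66262×-0.26556 + 0.74896×0.96410×0.96985 = -0.233084 + 0.700302 = 0.467218.
Q̄ = (S_0/π) × [bracket] = (1361/π) × 0.467218 = 202.41 W/m².
— Configuration B (ϕ=+20.1°):
cos h₀ = −tan(+20.1°) tan(+8.900°) = -0.0573, h₀ = 1.6281 rad.
Bracket: h₀ sin ϕ sin δ + cos ϕ cos δ sin h₀ = 1.6281×0.34366×0.15471 + 0.93909×0.98796×0.99836 = 0.086562 + 0.926262 = 1.012824.
Q̄ = (S_0/π) × [bracket] = (1361/π) × 1.012824 = 438.78 W/m².
Ratio Q̄_A / Q̄_B = 202.41 / 438.78 = 0.4613.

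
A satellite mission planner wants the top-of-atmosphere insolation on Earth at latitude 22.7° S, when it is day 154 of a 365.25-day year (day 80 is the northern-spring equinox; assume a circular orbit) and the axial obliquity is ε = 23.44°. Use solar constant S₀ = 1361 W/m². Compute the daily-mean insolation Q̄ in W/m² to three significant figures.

Q̄ ≈ 275 W/m²

Solar longitude: λ_s = 360° × (154 − 80)/365.25 = 72.936°.
sin δ = sin 23.44° × sin 72.936° = 0.38028, so δ = +22.351°.
cos H₀ = −tan(-22.7°) tan(+22.351°) = 0.1720, H₀ = 1.3979 rad.
Bracket: H₀ sin φ sin δ + cos φ cos δ sin H₀ = 1.3979×-0.38591×0.38028 + 0.92254×0.92487×0.98510 = -0.205147 + 0.840516 = 0.635369.
Q̄ = (S₀/π) × [bracket] = (1361/π) × 0.635369 = 275.3 W/m².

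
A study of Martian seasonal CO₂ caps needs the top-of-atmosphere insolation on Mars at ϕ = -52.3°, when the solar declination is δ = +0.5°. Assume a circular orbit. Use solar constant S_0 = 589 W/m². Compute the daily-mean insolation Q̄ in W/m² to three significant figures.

Q̄ ≈ 113 W/m²

cos h₀ = −tan(-52.3°) tan(+0.500°) = 0.0113, h₀ = 1.5595 rad.
Bracket: h₀ sin ϕ sin δ + cos ϕ cos δ sin h₀ = 1.5595×-0.79122×0.00873 + 0.61153×0.99996×0.99994 = -0.010772 + 0.611469 = 0.600697.
Q̄ = (S_0/π) × [bracket] = (589/π) × 0.600697 = 112.6 W/m².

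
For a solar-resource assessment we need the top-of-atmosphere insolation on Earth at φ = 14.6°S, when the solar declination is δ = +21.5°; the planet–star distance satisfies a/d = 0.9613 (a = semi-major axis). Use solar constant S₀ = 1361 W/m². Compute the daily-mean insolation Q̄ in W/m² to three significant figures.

Q̄ ≈ 304 W/m²

cos H₀ = −tan(-14.6°) tan(+21.500°) = 0.1026, H₀ = 1.4680 rad.
Bracket: H₀ sin φ sin δ + cos φ cos δ sin H₀ = 1.4680×-0.25207×0.36650 + 0.96771×0.93042×0.99472 = -0.135619 + 0.895623 = 0.760004.
Inverse-square distance factor (a/d)² = 0.9613² = 0.924098.
Q̄ = (S₀/π) × 0.924098 × [bracket] = (1361/π) × 0.924098 × 0.760004 = 304.3 W/m².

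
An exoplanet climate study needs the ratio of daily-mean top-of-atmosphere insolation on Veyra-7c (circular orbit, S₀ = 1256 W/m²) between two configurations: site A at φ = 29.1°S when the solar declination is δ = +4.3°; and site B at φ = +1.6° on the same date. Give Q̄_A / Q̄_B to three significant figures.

— Configuration A (φ=-29.1°):
cos H₀ = −tan(-29.1°) tan(+4.300°) = 0.0419, H₀ = 1.5289 rad.
Bracket: H₀ sin φ sin δ + cos φ cos δ sin H₀ = 1.5289×-0.48634×0.07498 + 0.87377×0.99719×0.99912 = -0.055753 + 0.870548 = 0.814795.
Q̄ = (S₀/π) × [bracket] = (1256/π) × 0.814795 = 325.75 W/m².
— Configuration B (φ=+1.6°):
cos H₀ = −tan(+1.6°) tan(+4.300°) = -0.0021, H₀ = 1.5729 rad.
Bracket: H₀ sin φ sin δ + cos φ cos δ sin H₀ = 1.5729×0.02792×0.07498 + 0.99961×0.99719×1.00000 = 0.003293 + 0.996801 = 1.000094.
Q̄ = (S₀/π) × [bracket] = (1256/π) × 1.000094 = 399.83 W/m².
Ratio Q̄_A / Q̄_B = 325.75 / 399.83 = 0.8147.

Q̄_A / Q̄_B ≈ 0.815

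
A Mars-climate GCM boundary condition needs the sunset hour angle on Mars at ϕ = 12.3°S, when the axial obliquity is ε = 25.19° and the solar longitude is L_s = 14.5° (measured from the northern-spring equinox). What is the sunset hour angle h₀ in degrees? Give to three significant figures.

h₀ = 88.7°

Solar declination: sin δ = sin ε · sin L_s = sin 25.19° × sin 14.5° = 0.10657, so δ = +6.117°.
cos h₀ = −tan ϕ · tan δ = −tan(-12.3°) × tan(+6.117°) = 0.0234, so h₀ = 1.5474 rad = 88.66°.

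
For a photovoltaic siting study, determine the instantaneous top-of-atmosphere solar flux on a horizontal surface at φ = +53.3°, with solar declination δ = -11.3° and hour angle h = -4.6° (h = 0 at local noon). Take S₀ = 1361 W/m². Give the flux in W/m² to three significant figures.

cos θ_z = sin φ sin δ + cos φ cos δ cos h = -0.157105 + 0.584152 = 0.427047.
Flux = S₀ · cos θ_z = 1361 × 0.427047 = 581.2 W/m².

581 W/m²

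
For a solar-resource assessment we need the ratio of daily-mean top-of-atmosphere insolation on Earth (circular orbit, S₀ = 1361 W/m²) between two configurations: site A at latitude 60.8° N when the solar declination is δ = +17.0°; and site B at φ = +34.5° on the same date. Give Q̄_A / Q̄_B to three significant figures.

— Configuration A (φ=+60.8°):
cos H₀ = −tan(+60.8°) tan(+17.000°) = -0.5470, H₀ = 2.1496 rad.
Bracket: H₀ sin φ sin δ + cos φ cos δ sin H₀ = 2.1496×0.87292×0.29237 + 0.48786×0.95630×0.83711 = 0.548611 + 0.390546 = 0.939157.
Q̄ = (S₀/π) × [bracket] = (1361/π) × 0.939157 = 406.86 W/m².
— Configuration B (φ=+34.5°):
cos H₀ = −tan(+34.5°) tan(+17.000°) = -0.2101, H₀ = 1.7825 rad.
Bracket: H₀ sin φ sin δ + cos φ cos δ sin H₀ = 1.7825×0.56641×0.29237 + 0.82413×0.95630×0.97767 = 0.295184 + 0.770517 = 1.065701.
Q̄ = (S₀/π) × [bracket] = (1361/π) × 1.065701 = 461.68 W/m².
Ratio Q̄_A / Q̄_B = 406.86 / 461.68 = 0.8813.

Q̄_A / Q̄_B ≈ 0.881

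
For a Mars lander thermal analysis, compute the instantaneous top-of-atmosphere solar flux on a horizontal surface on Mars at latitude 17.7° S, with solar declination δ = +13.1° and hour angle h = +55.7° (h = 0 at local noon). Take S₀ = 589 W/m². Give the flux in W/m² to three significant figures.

cos θ_z = sin φ sin δ + cos φ cos δ cos h = -0.068909 + 0.522879 = 0.453970.
Flux = S₀ · cos θ_z = 589 × 0.453970 = 267.4 W/m².

267 W/m²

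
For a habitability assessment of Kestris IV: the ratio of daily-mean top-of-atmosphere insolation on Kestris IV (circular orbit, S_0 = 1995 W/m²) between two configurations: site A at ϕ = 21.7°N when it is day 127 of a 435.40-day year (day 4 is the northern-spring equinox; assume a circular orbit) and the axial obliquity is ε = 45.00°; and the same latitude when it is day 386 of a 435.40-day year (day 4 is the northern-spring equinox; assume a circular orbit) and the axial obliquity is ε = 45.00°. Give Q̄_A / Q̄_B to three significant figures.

Q̄_A / Q̄_B ≈ 2.07

— Configuration A (ϕ=+21.7°):
Solar longitude: L_s = 360° × (127 − 4)/435.40 = 101.700°.
sin δ = sin 45.00° × sin 101.700° = 0.69242, so δ = +43.822°.
cos h₀ = −tan(+21.7°) tan(+43.822°) = -0.3819, h₀ = 1.9627 rad.
Bracket: h₀ sin ϕ sin δ + cos ϕ cos δ sin h₀ = 1.9627×0.36975×0.69242 + 0.92913×0.72150×0.92420 = 0.502495 + 0.619553 = 1.122048.
Q̄ = (S_0/π) × [bracket] = (1995/π) × 1.122048 = 712.53 W/m².
— Configuration B (ϕ=+21.7°):
Solar longitude: L_s = 360° × (386 − 4)/435.40 = 315.847°.
sin δ = sin 45.00° × sin 315.847° = -0.49255, so δ = -29.508°.
cos h₀ = −tan(+21.7°) tan(-29.508°) = 0.2252, h₀ = 1.3436 rad.
Bracket: h₀ sin ϕ sin δ + cos ϕ cos δ sin h₀ = 1.3436×0.36975×-0.49255 + 0.92913×0.87028×0.97431 = -0.244697 + 0.787830 = 0.543133.
Q̄ = (S_0/π) × [bracket] = (1995/π) × 0.543133 = 344.90 W/m².
Ratio Q̄_A / Q̄_B = 712.53 / 344.90 = 2.066.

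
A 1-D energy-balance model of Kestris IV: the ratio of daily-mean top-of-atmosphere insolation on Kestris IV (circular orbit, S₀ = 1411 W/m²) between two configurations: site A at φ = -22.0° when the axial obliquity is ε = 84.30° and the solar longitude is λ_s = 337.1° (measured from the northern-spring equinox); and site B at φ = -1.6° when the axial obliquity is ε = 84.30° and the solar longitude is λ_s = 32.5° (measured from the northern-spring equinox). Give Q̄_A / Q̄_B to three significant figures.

Q̄_A / Q̄_B ≈ 1.33

— Configuration A (φ=-22.0°):
Solar declination: sin δ = sin ε · sin λ_s = sin 84.30° × sin 337.1° = -0.38720, so δ = -22.780°.
cos H₀ = −tan(-22.0°) tan(-22.780°) = -0.1697, H₀ = 1.7413 rad.
Bracket: H₀ sin φ sin δ + cos φ cos δ sin H₀ = 1.7413×-0.37461×-0.38720 + 0.92718×0.92200×0.98550 = 0.252574 + 0.842464 = 1.095038.
Q̄ = (S₀/π) × [bracket] = (1411/π) × 1.095038 = 491.82 W/m².
— Configuration B (φ=-1.6°):
Solar declination: sin δ = sin ε · sin λ_s = sin 84.30° × sin 32.5° = 0.53464, so δ = +32.320°.
cos H₀ = −tan(-1.6°) tan(+32.320°) = 0.0177, H₀ = 1.5531 rad.
Bracket: H₀ sin φ sin δ + cos φ cos δ sin H₀ = 1.5531×-0.02792×0.53464 + 0.99961×0.84508×0.99984 = -0.023183 + 0.844615 = 0.821432.
Q̄ = (S₀/π) × [bracket] = (1411/π) × 0.821432 = 368.93 W/m².
Ratio Q̄_A / Q̄_B = 491.82 / 368.93 = 1.333.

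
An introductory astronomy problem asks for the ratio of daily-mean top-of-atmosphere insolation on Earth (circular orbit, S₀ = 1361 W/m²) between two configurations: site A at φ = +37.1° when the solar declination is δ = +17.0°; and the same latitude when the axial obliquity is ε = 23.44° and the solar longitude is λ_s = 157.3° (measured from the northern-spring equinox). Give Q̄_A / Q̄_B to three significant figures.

— Configuration A (φ=+37.1°):
cos H₀ = −tan(+37.1°) tan(+17.000°) = -0.2312, H₀ = 1.8041 rad.
Bracket: H₀ sin φ sin δ + cos φ cos δ sin H₀ = 1.8041×0.60321×0.29237 + 0.79758×0.95630×0.97290 = 0.318172 + 0.742056 = 1.060228.
Q̄ = (S₀/π) × [bracket] = (1361/π) × 1.060228 = 459.31 W/m².
— Configuration B (φ=+37.1°):
Solar declination: sin δ = sin ε · sin λ_s = sin 23.44° × sin 157.3° = 0.15351, so δ = +8.830°.
cos H₀ = −tan(+37.1°) tan(+8.830°) = -0.1175, H₀ = 1.6886 rad.
Bracket: H₀ sin φ sin δ + cos φ cos δ sin H₀ = 1.6886×0.60321×0.15351 + 0.79758×0.98815×0.99307 = 0.156362 + 0.782667 = 0.939029.
Q̄ = (S₀/π) × [bracket] = (1361/π) × 0.939029 = 406.81 W/m².
Ratio Q̄_A / Q̄_B = 459.31 / 406.81 = 1.129.

Q̄_A / Q̄_B ≈ 1.13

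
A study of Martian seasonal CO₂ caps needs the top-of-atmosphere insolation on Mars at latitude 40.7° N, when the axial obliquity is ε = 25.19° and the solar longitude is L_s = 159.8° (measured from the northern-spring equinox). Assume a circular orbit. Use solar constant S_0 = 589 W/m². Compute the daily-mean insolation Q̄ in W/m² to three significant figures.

Q̄ ≈ 170 W/m²

Solar declination: sin δ = sin ε · sin L_s = sin 25.19° × sin 159.8° = 0.14697, so δ = +8.451°.
cos h₀ = −tan(+40.7°) tan(+8.451°) = -0.1278, h₀ = 1.6989 rad.
Bracket: h₀ sin ϕ sin δ + cos ϕ cos δ sin h₀ = 1.6989×0.65210×0.14697 + 0.75813×0.98914×0.99180 = 0.162821 + 0.743748 = 0.906569.
Q̄ = (S_0/π) × [bracket] = (589/π) × 0.906569 = 170.0 W/m².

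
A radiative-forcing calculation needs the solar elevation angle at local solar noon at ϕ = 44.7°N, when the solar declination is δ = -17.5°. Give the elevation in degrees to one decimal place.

At local noon the hour angle is zero, so the zenith angle equals |ϕ − δ| = |+44.7° − (-17.500°)| = 62.200°.
Elevation = 90° − 62.200° = 27.8°.

27.8°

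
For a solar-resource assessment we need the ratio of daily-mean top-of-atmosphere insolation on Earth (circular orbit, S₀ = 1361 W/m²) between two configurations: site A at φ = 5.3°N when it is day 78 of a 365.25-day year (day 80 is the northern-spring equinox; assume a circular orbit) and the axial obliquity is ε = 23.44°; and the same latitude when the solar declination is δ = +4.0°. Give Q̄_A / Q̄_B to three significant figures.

Q̄_A / Q̄_B ≈ 0.990

— Configuration A (φ=+5.3°):
Solar longitude: λ_s = 360° × (78 − 80)/365.25 = -1.971°, i.e. -1.971° + 360° = 358.029°.
sin δ = sin 23.44° × sin 358.029° = -0.01368, so δ = -0.784°.
cos H₀ = −tan(+5.3°) tan(-0.784°) = 0.0013, H₀ = 1.5695 rad.
Bracket: H₀ sin φ sin δ + cos φ cos δ sin H₀ = 1.5695×0.09237×-0.01368 + 0.99572×0.99991×1.00000 = -0.001983 + 0.995630 = 0.993647.
Q̄ = (S₀/π) × [bracket] = (1361/π) × 0.993647 = 430.47 W/m².
— Configuration B (φ=+5.3°):
cos H₀ = −tan(+5.3°) tan(+4.000°) = -0.0065, H₀ = 1.5773 rad.
Bracket: H₀ sin φ sin δ + cos φ cos δ sin H₀ = 1.5773×0.09237×0.06976 + 0.99572×0.99756×0.99998 = 0.010164 + 0.993271 = 1.003435.
Q̄ = (S₀/π) × [bracket] = (1361/π) × 1.003435 = 434.71 W/m².
Ratio Q̄_A / Q̄_B = 430.47 / 434.71 = 0.9902.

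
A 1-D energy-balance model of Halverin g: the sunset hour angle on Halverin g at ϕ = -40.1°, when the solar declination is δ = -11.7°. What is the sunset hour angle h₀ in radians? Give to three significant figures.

cos h₀ = −tan ϕ · tan δ = −tan(-40.1°) × tan(-11.700°) = -0.1744, so h₀ = 1.7461 rad = 100.04°.

h₀ = 1.75 rad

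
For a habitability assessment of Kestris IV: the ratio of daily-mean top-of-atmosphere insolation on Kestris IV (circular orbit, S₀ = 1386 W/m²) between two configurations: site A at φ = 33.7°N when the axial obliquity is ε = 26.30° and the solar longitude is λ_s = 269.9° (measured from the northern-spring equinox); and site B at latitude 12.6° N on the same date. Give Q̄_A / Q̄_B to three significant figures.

— Configuration A (φ=+33.7°):
Solar declination: sin δ = sin ε · sin λ_s = sin 26.30° × sin 269.9° = -0.44307, so δ = -26.300°.
cos H₀ = −tan(+33.7°) tan(-26.300°) = 0.3296, H₀ = 1.2349 rad.
Bracket: H₀ sin φ sin δ + cos φ cos δ sin H₀ = 1.2349×0.55484×-0.44307 + 0.83195×0.89649×0.94412 = -0.303579 + 0.704158 = 0.400579.
Q̄ = (S₀/π) × [bracket] = (1386/π) × 0.400579 = 176.73 W/m².
— Configuration B (φ=+12.6°):
cos H₀ = −tan(+12.6°) tan(-26.300°) = 0.1105, H₀ = 1.4601 rad.
Bracket: H₀ sin φ sin δ + cos φ cos δ sin H₀ = 1.4601×0.21814×-0.44307 + 0.97592×0.89649×0.99388 = -0.141121 + 0.869548 = 0.728427.
Q̄ = (S₀/π) × [bracket] = (1386/π) × 0.728427 = 321.37 W/m².
Ratio Q̄_A / Q̄_B = 176.73 / 321.37 = 0.5499.

Q̄_A / Q̄_B ≈ 0.550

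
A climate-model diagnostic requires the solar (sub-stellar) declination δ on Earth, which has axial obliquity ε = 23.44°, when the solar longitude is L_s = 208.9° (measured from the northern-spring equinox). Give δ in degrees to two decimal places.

δ = -11.08°

sin δ = sin ε · sin L_s = sin 23.44° × sin 208.9° = -0.192244.
δ = arcsin(-0.192244) = -11.08°.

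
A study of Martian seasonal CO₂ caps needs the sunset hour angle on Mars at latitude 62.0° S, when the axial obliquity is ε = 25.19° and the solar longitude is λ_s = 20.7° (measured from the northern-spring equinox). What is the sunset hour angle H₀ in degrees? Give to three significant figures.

H₀ = 73.4°

Solar declination: sin δ = sin ε · sin λ_s = sin 25.19° × sin 20.7° = 0.15045, so δ = +8.653°.
cos H₀ = −tan φ · tan δ = −tan(-62.0°) × tan(+8.653°) = 0.2862, so H₀ = 1.2805 rad = 73.37°.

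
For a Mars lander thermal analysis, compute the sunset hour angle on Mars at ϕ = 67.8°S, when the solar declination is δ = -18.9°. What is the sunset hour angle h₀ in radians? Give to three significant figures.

h₀ = 2.57 rad

cos h₀ = −tan ϕ · tan δ = −tan(-67.8°) × tan(-18.900°) = -0.8390, so h₀ = 2.5662 rad = 147.03°.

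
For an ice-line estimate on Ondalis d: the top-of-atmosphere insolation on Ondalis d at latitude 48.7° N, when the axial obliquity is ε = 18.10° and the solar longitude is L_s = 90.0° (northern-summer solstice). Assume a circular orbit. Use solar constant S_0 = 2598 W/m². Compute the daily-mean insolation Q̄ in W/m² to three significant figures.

Solar declination: sin δ = sin ε · sin L_s = sin 18.10° × sin 90.0° = 0.31068, so δ = +18.100°.
cos h₀ = −tan(+48.7°) tan(+18.100°) = -0.3720, h₀ = 1.9520 rad.
Bracket: h₀ sin ϕ sin δ + cos ϕ cos δ sin h₀ = 1.9520×0.75126×0.31068 + 0.66000×0.95052×0.92821 = 0.455600 + 0.582306 = 1.037906.
Q̄ = (S_0/π) × [bracket] = (2598/π) × 1.037906 = 858.3 W/m².

Q̄ ≈ 858 W/m²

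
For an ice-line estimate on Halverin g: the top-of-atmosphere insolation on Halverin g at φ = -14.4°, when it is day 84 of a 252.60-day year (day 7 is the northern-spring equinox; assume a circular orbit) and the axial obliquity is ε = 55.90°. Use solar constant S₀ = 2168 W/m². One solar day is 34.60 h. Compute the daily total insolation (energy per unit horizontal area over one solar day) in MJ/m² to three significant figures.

Solar longitude: λ_s = 360° × (84 − 7)/252.60 = 109.739°.
sin δ = sin 55.90° × sin 109.739° = 0.77941, so δ = +51.206°.
cos H₀ = −tan(-14.4°) tan(+51.206°) = 0.3194, H₀ = 1.2457 rad.
Bracket: H₀ sin φ sin δ + cos φ cos δ sin H₀ = 1.2457×-0.24869×0.77941 + 0.96858×0.62652×0.94762 = -0.241456 + 0.575049 = 0.333593.
Q̄ = (S₀/π) × [bracket] = (2168/π) × 0.333593 = 230.21 W/m².
Daily total = Q̄ × 34.60 h × 3600 s/h = 230.21 × 34.60 × 3600 / 10⁶ = 28.67 MJ/m².

28.7 MJ/m²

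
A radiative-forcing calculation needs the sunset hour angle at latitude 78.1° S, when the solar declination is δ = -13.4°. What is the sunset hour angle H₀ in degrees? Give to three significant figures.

H₀ = 180°

Sunrise equation: cos H₀ = −tan φ · tan δ = -1.1305 ≤ −1, so the Sun never sets (polar day) and H₀ = π.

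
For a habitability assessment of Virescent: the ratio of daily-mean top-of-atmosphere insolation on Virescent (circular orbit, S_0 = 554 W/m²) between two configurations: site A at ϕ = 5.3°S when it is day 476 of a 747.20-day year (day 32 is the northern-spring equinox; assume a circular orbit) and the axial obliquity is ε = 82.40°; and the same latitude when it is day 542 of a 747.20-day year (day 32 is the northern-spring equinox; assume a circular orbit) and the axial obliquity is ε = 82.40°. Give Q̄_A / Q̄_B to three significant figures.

— Configuration A (ϕ=-5.3°):
Solar longitude: L_s = 360° × (476 − 32)/747.20 = 213.919°.
sin δ = sin 82.40° × sin 213.919° = -0.55311, so δ = -33.581°.
cos h₀ = −tan(-5.3°) tan(-33.581°) = -0.0616, h₀ = 1.6324 rad.
Bracket: h₀ sin ϕ sin δ + cos ϕ cos δ sin h₀ = 1.6324×-0.09237×-0.55311 + 0.99572×0.83311×0.99810 = 0.083401 + 0.827968 = 0.911369.
Q̄ = (S_0/π) × [bracket] = (554/π) × 0.911369 = 160.71 W/m².
— Configuration B (ϕ=-5.3°):
Solar longitude: L_s = 360° × (542 − 32)/747.20 = 245.717°.
sin δ = sin 82.40° × sin 245.717° = -0.90352, so δ = -64.625°.
cos h₀ = −tan(-5.3°) tan(-64.625°) = -0.1956, h₀ = 1.7677 rad.
Bracket: h₀ sin ϕ sin δ + cos ϕ cos δ sin h₀ = 1.7677×-0.09237×-0.90352 + 0.99572×0.42854×0.98069 = 0.147529 + 0.418466 = 0.565995.
Q̄ = (S_0/π) × [bracket] = (554/π) × 0.565995 = 99.810 W/m².
Ratio Q̄_A / Q̄_B = 160.71 / 99.810 = 1.610.

Q̄_A / Q̄_B ≈ 1.61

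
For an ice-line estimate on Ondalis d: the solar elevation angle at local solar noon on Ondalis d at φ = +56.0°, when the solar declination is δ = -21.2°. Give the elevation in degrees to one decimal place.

At local noon the hour angle is zero, so the zenith angle equals |φ − δ| = |+56.0° − (-21.200°)| = 77.200°.
Elevation = 90° − 77.200° = 12.8°.

12.8°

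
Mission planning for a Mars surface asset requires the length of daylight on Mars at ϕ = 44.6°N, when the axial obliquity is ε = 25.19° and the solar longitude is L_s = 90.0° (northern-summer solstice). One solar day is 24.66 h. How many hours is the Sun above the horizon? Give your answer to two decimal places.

16.12 h

Solar declination: sin δ = sin ε · sin L_s = sin 25.19° × sin 90.0° = 0.42562, so δ = +25.190°.
cos h₀ = −tan ϕ · tan δ = −tan(+44.6°) × tan(+25.190°) = -0.4638, so h₀ = 2.0531 rad = 117.63°.
Daylight = 2h₀/(2π) × 24.66 h = (2.0531/π) × 24.66 = 16.12 h.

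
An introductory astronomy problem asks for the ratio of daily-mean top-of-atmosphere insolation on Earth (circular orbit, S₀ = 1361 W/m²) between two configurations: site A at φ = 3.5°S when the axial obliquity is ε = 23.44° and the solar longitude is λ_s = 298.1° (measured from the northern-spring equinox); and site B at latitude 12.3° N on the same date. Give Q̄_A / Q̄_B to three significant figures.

Q̄_A / Q̄_B ≈ 1.21

— Configuration A (φ=-3.5°):
Solar declination: sin δ = sin ε · sin λ_s = sin 23.44° × sin 298.1° = -0.35090, so δ = -20.542°.
cos H₀ = −tan(-3.5°) tan(-20.542°) = -0.0229, H₀ = 1.5937 rad.
Bracket: H₀ sin φ sin δ + cos φ cos δ sin H₀ = 1.5937×-0.06105×-0.35090 + 0.99813×0.93641×0.99974 = 0.034141 + 0.934416 = 0.968557.
Q̄ = (S₀/π) × [bracket] = (1361/π) × 0.968557 = 419.60 W/m².
— Configuration B (φ=+12.3°):
cos H₀ = −tan(+12.3°) tan(-20.542°) = 0.0817, H₀ = 1.4890 rad.
Bracket: H₀ sin φ sin δ + cos φ cos δ sin H₀ = 1.4890×0.21303×-0.35090 + 0.97705×0.93641×0.99666 = -0.111306 + 0.911864 = 0.800558.
Q̄ = (S₀/π) × [bracket] = (1361/π) × 0.800558 = 346.82 W/m².
Ratio Q̄_A / Q̄_B = 419.60 / 346.82 = 1.210.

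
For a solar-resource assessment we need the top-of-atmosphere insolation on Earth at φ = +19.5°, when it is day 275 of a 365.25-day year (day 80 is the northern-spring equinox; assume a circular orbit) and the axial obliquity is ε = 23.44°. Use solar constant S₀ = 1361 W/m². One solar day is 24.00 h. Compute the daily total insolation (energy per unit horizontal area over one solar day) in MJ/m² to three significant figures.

33.5 MJ/m²

Solar longitude: λ_s = 360° × (275 − 80)/365.25 = 192.197°.
sin δ = sin 23.44° × sin 192.197° = -0.08404, so δ = -4.821°.
cos H₀ = −tan(+19.5°) tan(-4.821°) = 0.0299, H₀ = 1.5409 rad.
Bracket: H₀ sin φ sin δ + cos φ cos δ sin H₀ = 1.5409×0.33381×-0.08404 + 0.94264×0.99646×0.99955 = -0.043227 + 0.938880 = 0.895653.
Q̄ = (S₀/π) × [bracket] = (1361/π) × 0.895653 = 388.01 W/m².
Daily total = Q̄ × 24.00 h × 3600 s/h = 388.01 × 24.00 × 3600 / 10⁶ = 33.52 MJ/m².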